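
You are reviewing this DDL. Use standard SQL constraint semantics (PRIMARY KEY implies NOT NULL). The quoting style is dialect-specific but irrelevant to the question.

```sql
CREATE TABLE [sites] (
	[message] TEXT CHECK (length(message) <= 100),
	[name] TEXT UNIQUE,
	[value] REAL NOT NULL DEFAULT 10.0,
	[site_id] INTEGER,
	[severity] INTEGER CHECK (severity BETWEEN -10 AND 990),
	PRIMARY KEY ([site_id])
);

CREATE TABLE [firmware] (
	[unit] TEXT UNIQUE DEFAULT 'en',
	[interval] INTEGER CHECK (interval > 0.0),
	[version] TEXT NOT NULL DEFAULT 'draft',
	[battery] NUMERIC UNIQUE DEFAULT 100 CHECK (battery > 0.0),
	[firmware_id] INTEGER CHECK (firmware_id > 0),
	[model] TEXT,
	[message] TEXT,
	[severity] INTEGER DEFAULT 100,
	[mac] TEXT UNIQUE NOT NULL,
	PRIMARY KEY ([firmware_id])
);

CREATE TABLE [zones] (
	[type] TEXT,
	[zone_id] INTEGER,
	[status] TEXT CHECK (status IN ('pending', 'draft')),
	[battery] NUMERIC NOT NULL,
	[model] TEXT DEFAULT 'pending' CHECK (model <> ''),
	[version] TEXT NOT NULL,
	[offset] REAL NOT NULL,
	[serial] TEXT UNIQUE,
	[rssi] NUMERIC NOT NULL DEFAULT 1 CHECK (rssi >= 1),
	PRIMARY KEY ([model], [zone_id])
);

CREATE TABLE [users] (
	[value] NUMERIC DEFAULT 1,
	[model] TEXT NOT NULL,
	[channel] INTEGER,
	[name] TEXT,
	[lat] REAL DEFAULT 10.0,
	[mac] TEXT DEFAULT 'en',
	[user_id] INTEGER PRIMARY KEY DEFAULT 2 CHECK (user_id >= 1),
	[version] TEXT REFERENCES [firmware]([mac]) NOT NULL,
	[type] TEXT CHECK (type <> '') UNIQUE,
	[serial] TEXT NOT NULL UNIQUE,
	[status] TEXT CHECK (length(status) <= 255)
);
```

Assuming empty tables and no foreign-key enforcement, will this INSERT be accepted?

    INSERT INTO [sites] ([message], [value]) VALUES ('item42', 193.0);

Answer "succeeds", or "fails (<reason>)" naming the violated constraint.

site_id is omitted from the column list and has no DEFAULT, so it would receive NULL.
But site_id is part of the PRIMARY KEY (implied NOT NULL).

fails (NOT NULL on site_id)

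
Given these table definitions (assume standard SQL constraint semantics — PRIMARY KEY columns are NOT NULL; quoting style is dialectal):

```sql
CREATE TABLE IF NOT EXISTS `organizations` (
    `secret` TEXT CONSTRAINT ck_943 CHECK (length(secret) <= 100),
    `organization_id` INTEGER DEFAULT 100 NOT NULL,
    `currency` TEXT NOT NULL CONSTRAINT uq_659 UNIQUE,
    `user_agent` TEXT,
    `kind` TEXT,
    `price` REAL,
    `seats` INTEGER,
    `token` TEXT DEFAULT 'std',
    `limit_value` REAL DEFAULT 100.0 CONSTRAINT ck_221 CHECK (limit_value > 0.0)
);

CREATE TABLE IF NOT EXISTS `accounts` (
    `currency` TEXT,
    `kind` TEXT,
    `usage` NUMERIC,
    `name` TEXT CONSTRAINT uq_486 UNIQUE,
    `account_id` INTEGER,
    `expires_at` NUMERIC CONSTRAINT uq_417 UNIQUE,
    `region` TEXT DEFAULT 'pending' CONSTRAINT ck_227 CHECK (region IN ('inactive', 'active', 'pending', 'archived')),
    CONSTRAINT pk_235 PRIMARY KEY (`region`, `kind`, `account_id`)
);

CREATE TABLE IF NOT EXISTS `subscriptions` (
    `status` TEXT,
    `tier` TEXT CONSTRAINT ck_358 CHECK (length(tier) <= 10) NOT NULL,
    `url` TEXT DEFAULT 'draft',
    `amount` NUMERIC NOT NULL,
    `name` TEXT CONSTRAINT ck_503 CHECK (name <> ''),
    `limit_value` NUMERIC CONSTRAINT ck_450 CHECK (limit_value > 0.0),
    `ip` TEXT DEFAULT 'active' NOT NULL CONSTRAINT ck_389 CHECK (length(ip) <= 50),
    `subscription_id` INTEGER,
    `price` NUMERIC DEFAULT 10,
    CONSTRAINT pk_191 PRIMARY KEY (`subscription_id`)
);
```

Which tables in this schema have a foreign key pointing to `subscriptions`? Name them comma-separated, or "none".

none

No REFERENCES clause anywhere in the schema names subscriptions.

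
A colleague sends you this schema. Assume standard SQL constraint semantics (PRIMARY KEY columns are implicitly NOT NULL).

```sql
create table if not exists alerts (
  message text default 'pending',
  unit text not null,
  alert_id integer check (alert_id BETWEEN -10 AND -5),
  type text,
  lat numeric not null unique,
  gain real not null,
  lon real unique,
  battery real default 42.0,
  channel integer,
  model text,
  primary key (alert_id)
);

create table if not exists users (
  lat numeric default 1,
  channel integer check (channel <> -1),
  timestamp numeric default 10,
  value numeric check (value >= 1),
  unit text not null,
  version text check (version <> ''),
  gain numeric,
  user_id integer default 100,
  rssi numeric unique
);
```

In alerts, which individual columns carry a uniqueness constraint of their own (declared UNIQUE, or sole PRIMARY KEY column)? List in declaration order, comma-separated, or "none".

alert_id, lat, lon

- message: no UNIQUE or single-column PK constraint.
- unit: no UNIQUE or single-column PK constraint.
- alert_id: single-column PRIMARY KEY → unique.
- type: no UNIQUE or single-column PK constraint.
- lat: declared UNIQUE → unique.
- gain: no UNIQUE or single-column PK constraint.
- lon: declared UNIQUE → unique.
- battery: no UNIQUE or single-column PK constraint.
- channel: no UNIQUE or single-column PK constraint.
- model: no UNIQUE or single-column PK constraint.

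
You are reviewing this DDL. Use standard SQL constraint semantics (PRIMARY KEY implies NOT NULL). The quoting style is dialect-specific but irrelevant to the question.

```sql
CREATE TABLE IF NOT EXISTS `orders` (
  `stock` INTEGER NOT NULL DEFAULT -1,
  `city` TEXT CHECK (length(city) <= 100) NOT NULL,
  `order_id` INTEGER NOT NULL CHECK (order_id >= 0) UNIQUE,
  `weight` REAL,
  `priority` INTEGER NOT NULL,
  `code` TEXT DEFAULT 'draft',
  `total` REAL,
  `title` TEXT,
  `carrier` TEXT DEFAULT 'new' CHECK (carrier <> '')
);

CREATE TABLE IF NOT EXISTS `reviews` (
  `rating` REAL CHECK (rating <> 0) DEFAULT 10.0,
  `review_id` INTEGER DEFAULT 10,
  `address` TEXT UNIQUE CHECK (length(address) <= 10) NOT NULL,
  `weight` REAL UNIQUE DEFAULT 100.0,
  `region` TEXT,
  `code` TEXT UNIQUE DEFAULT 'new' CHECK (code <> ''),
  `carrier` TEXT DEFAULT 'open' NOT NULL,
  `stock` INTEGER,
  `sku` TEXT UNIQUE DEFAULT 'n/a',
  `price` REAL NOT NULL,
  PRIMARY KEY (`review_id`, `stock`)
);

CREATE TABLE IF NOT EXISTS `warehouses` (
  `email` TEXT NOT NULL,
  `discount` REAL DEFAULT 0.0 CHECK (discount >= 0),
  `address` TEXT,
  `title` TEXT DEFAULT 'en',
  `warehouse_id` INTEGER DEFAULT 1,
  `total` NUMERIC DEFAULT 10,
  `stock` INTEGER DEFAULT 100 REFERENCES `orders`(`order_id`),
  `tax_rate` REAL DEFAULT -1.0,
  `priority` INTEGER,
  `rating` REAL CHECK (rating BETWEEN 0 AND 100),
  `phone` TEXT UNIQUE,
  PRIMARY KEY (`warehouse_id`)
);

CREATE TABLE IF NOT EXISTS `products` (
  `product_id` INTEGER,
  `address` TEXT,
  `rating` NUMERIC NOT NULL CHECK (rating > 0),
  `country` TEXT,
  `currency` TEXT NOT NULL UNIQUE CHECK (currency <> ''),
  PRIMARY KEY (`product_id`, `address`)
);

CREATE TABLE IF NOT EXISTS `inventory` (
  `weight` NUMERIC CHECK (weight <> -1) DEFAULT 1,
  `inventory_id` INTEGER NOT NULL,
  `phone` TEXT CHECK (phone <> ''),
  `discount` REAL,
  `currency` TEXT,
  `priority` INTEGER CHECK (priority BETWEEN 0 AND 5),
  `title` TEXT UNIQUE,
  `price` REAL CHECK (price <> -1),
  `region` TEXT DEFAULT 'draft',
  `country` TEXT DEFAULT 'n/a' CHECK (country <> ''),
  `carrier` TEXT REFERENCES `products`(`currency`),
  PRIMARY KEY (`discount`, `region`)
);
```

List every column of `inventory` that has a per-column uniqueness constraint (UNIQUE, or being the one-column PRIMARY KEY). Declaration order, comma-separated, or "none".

- weight: no UNIQUE or single-column PK constraint.
- inventory_id: no UNIQUE or single-column PK constraint.
- phone: no UNIQUE or single-column PK constraint.
- discount: part of a composite PRIMARY KEY — only the tuple is unique, not this column on its own.
- currency: no UNIQUE or single-column PK constraint.
- priority: no UNIQUE or single-column PK constraint.
- title: declared UNIQUE → unique.
- price: no UNIQUE or single-column PK constraint.
- region: part of a composite PRIMARY KEY — only the tuple is unique, not this column on its own.
- country: no UNIQUE or single-column PK constraint.
- carrier: no UNIQUE or single-column PK constraint.

title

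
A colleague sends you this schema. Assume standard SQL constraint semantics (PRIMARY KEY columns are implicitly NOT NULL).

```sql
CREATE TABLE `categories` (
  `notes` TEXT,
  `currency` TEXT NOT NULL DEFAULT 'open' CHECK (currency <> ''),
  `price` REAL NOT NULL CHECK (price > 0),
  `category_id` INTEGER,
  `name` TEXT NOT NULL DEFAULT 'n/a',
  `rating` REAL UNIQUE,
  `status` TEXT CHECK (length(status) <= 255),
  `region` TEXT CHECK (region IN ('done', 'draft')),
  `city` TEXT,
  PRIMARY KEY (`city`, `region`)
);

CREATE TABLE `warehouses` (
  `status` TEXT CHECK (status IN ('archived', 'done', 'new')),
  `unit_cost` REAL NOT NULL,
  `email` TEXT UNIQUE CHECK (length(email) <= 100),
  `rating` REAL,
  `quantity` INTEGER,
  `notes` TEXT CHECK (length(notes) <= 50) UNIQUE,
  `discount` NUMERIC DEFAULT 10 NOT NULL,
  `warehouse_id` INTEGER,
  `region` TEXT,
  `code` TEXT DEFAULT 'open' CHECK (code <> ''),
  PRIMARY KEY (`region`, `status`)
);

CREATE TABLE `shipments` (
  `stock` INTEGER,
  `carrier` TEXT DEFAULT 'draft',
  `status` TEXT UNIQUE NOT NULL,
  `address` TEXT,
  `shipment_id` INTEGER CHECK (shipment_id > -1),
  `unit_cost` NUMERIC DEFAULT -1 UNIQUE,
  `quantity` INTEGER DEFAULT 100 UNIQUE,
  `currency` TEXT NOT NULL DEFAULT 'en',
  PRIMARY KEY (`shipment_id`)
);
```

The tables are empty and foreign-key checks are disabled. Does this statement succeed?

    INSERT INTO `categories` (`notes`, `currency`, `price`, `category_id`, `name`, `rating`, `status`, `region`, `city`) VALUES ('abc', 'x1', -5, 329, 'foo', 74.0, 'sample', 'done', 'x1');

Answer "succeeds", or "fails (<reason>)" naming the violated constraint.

fails (CHECK on price)

The value -5 for price violates CHECK (price > 0).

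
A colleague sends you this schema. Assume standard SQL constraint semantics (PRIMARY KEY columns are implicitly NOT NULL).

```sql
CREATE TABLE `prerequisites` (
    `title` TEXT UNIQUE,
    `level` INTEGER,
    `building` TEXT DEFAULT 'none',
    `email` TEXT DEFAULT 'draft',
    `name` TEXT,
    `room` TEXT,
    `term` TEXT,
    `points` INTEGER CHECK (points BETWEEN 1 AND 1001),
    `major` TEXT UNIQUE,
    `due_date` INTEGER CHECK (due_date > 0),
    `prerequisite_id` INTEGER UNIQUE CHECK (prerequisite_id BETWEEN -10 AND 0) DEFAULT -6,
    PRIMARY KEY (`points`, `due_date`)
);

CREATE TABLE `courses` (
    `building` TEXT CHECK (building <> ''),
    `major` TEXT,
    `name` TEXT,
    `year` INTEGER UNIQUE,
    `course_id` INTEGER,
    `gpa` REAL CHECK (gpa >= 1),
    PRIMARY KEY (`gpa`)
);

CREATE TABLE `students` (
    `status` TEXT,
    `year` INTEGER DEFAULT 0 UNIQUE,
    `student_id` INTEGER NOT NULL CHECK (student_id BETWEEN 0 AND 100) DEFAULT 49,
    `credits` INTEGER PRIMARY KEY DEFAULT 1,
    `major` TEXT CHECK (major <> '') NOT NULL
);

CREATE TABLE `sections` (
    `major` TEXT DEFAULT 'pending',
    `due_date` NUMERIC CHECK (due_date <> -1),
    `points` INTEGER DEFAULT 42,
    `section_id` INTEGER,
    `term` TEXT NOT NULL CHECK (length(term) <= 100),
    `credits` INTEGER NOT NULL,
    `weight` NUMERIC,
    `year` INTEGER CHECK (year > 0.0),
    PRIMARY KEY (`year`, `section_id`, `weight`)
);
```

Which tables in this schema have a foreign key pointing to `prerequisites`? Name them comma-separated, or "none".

none

No REFERENCES clause anywhere in the schema names prerequisites.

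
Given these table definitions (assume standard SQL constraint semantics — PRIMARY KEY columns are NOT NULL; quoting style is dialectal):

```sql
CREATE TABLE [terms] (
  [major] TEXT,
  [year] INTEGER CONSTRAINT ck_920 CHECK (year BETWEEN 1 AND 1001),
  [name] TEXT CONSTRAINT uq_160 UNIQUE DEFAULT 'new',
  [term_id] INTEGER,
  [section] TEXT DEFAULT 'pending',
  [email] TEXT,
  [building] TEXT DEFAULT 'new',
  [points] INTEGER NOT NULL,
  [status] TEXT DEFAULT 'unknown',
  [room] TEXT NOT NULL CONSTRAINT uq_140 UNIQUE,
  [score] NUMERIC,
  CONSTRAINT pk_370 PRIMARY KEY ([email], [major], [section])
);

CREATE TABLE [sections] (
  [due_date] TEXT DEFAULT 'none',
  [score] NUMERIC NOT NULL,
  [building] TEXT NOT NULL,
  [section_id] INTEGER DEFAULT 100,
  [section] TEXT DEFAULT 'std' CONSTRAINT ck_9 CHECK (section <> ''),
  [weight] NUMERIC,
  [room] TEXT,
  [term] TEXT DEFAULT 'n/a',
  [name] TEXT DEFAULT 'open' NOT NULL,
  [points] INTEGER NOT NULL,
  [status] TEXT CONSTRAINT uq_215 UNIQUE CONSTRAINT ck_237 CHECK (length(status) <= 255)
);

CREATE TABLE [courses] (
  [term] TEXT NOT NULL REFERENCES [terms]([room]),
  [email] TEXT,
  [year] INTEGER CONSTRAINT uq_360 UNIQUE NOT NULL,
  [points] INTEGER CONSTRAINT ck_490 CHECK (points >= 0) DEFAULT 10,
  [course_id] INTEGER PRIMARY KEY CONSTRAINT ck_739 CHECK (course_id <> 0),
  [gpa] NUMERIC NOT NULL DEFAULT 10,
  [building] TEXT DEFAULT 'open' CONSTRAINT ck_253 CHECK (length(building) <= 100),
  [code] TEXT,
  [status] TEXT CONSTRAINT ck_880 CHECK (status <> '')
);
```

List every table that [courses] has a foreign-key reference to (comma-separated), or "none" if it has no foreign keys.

- term REFERENCES terms(room).

terms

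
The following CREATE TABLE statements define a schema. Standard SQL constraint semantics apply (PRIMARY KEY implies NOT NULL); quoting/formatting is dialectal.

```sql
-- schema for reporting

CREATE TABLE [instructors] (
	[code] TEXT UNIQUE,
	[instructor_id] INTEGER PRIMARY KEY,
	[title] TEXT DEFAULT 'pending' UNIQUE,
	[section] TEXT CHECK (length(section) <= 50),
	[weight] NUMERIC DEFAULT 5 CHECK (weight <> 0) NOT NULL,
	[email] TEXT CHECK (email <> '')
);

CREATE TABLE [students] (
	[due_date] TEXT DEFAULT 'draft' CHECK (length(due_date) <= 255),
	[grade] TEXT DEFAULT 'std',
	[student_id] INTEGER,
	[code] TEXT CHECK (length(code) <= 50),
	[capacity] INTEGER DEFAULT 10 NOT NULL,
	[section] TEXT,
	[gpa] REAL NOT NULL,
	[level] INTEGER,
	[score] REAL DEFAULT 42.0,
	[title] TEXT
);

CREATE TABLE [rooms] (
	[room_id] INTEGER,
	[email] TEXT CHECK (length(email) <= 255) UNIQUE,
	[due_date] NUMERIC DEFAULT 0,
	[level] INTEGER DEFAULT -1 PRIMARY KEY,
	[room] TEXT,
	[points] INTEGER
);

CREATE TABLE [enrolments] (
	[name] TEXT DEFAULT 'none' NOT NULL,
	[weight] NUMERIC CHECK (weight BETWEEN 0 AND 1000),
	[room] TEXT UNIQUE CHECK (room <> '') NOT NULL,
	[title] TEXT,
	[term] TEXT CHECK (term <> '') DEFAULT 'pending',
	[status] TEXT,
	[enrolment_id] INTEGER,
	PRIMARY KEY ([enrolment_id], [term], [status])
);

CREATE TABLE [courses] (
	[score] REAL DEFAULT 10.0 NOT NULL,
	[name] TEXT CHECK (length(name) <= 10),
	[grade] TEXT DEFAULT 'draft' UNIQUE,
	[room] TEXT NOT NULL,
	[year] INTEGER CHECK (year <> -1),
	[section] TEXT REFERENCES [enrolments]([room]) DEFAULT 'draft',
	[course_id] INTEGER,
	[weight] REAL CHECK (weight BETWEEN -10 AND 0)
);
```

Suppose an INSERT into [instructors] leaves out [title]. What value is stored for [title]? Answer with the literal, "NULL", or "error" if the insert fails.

'pending'

title has an explicit DEFAULT 'pending'.
When the column is omitted from an INSERT, that default is used.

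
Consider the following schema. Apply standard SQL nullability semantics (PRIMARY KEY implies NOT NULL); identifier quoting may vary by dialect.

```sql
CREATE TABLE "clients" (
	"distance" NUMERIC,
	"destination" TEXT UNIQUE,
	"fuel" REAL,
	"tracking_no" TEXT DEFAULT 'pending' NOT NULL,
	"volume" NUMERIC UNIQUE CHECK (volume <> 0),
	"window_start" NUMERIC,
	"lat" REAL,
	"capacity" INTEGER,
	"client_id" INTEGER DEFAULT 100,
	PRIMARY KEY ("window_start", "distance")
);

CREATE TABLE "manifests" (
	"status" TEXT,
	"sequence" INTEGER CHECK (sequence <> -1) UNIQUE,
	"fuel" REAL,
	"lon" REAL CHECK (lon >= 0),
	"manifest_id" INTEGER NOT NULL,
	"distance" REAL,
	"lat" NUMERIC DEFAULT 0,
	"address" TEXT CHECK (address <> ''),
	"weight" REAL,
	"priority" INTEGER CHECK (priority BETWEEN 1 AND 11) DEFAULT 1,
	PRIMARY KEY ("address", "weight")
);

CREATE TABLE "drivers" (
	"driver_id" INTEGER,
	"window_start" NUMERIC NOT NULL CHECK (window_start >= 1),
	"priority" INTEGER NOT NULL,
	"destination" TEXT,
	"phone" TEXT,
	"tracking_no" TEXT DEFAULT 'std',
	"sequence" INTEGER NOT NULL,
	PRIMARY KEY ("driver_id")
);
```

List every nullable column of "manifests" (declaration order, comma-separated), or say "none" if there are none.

- status: no NOT NULL constraint applies → nullable.
- sequence: CHECK does not forbid NULL (a CHECK constraint passes when its expression is NULL) → nullable.
- fuel: no NOT NULL constraint applies → nullable.
- lon: CHECK does not forbid NULL (a CHECK constraint passes when its expression is NULL) → nullable.
- manifest_id: declared NOT NULL → not nullable.
- distance: no NOT NULL constraint applies → nullable.
- lat: DEFAULT only fills an omitted column; an explicit NULL is still allowed → nullable.
- address: part of the PRIMARY KEY, which implies NOT NULL → not nullable.
- weight: part of the PRIMARY KEY, which implies NOT NULL → not nullable.
- priority: CHECK does not forbid NULL (a CHECK constraint passes when its expression is NULL) → nullable.

status, sequence, fuel, lon, distance, lat, priority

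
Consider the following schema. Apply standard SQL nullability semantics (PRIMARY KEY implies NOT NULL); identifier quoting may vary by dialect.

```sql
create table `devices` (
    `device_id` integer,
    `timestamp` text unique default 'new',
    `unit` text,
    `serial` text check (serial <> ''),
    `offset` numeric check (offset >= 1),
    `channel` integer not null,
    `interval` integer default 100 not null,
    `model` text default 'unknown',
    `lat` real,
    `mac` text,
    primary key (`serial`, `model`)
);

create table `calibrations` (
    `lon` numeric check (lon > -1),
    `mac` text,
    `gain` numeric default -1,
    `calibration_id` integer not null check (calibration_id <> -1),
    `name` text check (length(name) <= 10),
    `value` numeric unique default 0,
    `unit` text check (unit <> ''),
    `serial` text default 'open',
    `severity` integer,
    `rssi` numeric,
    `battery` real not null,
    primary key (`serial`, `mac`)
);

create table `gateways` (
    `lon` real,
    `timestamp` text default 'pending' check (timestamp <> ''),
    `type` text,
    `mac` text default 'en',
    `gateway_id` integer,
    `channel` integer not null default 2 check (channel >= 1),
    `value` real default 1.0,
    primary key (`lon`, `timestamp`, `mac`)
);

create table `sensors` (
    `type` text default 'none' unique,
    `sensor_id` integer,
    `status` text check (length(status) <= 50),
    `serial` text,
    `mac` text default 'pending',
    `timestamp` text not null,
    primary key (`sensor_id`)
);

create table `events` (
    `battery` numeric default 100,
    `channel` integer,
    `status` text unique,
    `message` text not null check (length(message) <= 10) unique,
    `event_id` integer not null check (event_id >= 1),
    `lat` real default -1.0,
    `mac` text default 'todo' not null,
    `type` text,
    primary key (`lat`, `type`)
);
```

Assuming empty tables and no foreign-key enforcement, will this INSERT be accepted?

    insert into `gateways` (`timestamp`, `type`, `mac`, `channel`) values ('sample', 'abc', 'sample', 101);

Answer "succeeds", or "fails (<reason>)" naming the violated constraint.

lon is omitted from the column list and has no DEFAULT, so it would receive NULL.
But lon is part of the PRIMARY KEY (implied NOT NULL).

fails (NOT NULL on lon)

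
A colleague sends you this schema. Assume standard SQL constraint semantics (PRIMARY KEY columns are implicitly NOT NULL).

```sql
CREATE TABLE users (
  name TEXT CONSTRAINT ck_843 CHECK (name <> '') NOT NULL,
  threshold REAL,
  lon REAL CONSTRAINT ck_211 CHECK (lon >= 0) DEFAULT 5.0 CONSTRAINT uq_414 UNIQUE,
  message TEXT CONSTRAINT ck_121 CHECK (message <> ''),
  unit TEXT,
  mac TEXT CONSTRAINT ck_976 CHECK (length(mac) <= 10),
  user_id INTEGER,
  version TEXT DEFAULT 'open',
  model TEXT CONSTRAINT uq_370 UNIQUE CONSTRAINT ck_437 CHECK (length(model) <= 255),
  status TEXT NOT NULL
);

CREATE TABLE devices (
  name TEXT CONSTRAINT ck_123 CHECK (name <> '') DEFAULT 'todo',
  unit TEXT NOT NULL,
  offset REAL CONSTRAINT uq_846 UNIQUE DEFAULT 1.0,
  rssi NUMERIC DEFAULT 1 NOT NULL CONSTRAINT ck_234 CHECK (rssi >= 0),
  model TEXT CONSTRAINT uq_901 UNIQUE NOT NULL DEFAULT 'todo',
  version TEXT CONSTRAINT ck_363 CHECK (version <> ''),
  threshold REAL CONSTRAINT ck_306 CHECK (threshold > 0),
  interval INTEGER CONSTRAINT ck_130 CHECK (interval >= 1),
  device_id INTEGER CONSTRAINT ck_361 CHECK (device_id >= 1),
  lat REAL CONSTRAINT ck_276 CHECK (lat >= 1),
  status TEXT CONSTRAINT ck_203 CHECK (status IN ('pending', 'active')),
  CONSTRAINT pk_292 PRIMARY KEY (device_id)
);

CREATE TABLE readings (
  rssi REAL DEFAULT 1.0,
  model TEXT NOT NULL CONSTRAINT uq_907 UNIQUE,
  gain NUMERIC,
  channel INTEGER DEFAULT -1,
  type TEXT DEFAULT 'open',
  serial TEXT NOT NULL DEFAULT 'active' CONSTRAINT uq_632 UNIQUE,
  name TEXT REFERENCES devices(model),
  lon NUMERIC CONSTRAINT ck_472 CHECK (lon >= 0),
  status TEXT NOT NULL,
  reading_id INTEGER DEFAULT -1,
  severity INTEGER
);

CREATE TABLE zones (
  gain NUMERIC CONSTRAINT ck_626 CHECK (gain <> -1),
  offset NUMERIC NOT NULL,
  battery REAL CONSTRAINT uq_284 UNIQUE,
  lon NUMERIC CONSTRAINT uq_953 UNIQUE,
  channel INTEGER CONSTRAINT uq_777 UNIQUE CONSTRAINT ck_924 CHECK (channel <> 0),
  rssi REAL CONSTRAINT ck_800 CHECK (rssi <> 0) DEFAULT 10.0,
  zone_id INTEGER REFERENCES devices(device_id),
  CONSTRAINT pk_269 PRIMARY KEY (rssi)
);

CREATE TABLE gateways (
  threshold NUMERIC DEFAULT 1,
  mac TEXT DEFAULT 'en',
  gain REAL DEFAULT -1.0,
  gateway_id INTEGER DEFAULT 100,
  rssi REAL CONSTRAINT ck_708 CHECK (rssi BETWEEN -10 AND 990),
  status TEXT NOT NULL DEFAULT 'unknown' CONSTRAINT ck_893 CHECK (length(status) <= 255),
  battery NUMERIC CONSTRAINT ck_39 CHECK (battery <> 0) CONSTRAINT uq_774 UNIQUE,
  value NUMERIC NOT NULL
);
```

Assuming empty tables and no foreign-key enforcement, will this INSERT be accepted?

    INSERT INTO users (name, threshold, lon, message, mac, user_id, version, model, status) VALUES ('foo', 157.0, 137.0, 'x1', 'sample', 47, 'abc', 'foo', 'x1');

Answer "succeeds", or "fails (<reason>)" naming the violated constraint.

NOT NULL columns: name is supplied; status is supplied.
CHECK constraints: 'foo' satisfies (name <> ''); 137.0 satisfies (lon >= 0); 'x1' satisfies (message <> ''); 'sample' satisfies (length(mac) <= 10); 'foo' satisfies (length(model) <= 255).
No constraint is violated.

succeeds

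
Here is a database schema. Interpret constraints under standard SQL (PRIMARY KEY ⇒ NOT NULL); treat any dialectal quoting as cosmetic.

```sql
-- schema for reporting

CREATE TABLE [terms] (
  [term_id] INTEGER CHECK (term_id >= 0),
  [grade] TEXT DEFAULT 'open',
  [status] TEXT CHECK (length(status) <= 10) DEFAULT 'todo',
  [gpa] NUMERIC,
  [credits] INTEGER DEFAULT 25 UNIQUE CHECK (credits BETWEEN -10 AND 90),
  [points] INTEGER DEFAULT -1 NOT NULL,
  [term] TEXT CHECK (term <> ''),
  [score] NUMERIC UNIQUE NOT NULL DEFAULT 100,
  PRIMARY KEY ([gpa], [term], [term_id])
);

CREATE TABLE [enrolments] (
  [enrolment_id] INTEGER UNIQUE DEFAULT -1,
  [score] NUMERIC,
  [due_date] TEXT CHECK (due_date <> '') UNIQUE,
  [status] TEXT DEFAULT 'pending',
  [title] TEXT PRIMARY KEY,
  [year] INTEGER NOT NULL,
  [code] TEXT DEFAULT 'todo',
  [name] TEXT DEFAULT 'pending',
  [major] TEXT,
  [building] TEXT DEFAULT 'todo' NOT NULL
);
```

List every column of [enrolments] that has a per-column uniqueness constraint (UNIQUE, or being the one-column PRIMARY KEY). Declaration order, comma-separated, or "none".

enrolment_id, due_date, title

- enrolment_id: declared UNIQUE → unique.
- score: no UNIQUE or single-column PK constraint.
- due_date: declared UNIQUE → unique.
- status: no UNIQUE or single-column PK constraint.
- title: single-column PRIMARY KEY → unique.
- year: no UNIQUE or single-column PK constraint.
- code: no UNIQUE or single-column PK constraint.
- name: no UNIQUE or single-column PK constraint.
- major: no UNIQUE or single-column PK constraint.
- building: no UNIQUE or single-column PK constraint.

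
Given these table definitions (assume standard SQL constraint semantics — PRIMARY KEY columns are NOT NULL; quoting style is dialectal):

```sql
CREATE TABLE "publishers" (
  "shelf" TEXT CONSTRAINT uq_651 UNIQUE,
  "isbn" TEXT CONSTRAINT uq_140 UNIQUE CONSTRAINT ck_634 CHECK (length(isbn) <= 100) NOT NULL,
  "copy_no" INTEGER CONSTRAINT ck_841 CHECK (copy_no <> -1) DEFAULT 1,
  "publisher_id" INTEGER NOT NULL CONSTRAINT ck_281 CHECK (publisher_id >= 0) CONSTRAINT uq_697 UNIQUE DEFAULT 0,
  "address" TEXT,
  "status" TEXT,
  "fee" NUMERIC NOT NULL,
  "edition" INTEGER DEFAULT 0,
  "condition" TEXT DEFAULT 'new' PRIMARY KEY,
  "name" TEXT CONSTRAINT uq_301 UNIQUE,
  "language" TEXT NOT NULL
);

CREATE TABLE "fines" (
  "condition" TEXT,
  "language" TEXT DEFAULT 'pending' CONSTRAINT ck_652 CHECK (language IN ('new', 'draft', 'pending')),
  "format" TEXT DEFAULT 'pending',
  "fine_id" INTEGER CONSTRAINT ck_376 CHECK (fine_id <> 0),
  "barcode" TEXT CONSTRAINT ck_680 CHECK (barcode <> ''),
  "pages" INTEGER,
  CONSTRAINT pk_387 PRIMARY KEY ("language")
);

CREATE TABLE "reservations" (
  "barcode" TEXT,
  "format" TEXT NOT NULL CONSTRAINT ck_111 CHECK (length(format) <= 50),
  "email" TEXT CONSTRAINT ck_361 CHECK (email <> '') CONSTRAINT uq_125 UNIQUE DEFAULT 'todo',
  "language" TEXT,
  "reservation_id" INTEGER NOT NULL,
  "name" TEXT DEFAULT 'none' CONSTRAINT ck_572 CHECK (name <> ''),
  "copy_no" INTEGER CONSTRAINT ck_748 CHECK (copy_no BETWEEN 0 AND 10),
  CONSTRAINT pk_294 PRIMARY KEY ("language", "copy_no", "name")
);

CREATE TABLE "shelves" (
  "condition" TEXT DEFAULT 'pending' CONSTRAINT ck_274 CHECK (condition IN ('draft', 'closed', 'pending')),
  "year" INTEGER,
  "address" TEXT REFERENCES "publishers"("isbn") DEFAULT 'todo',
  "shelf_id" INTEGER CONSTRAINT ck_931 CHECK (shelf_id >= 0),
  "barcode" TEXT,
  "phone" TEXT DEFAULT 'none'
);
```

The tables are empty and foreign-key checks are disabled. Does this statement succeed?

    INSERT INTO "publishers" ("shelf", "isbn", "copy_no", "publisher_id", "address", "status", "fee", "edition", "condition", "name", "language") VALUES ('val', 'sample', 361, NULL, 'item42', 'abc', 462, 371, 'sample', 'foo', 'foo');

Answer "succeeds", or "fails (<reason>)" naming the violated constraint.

fails (NOT NULL on publisher_id)

publisher_id is explicitly set to NULL, but publisher_id is declared NOT NULL.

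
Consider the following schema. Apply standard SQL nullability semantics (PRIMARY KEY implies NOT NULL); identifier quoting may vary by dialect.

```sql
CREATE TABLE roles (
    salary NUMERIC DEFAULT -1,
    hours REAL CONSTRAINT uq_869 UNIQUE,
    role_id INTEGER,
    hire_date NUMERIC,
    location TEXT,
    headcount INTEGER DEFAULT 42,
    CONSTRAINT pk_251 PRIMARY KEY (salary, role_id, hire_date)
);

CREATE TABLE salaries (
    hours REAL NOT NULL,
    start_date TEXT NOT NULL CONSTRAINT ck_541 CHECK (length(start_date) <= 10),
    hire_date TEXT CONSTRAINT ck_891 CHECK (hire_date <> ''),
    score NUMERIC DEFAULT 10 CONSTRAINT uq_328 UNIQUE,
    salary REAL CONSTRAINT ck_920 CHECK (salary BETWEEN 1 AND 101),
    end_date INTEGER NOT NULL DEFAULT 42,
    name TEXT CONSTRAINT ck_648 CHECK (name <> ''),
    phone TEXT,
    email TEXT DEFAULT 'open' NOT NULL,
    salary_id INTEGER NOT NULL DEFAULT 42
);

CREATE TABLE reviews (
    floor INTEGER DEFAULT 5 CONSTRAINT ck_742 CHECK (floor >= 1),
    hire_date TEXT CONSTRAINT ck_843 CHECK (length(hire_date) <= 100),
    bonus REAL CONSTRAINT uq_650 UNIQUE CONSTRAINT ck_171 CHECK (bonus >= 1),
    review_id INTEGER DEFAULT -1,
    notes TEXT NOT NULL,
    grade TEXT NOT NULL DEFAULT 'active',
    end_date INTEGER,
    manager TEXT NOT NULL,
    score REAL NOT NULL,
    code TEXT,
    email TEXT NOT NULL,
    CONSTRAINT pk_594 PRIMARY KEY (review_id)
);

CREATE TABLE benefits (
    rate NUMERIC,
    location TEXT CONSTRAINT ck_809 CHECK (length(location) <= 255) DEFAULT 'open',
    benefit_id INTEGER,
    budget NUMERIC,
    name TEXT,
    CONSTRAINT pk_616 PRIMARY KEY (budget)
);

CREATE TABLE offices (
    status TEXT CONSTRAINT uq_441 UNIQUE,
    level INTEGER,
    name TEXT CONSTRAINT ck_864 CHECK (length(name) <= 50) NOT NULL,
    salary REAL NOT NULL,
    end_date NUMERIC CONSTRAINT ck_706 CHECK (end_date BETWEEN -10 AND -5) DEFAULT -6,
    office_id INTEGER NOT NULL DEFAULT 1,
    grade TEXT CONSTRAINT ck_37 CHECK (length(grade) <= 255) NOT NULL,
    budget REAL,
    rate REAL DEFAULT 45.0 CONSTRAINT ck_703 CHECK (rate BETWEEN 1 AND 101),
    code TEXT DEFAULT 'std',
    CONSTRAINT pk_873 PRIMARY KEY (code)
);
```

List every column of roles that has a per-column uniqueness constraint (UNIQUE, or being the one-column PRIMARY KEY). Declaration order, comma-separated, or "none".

- salary: part of a composite PRIMARY KEY — only the tuple is unique, not this column on its own.
- hours: declared UNIQUE → unique.
- role_id: part of a composite PRIMARY KEY — only the tuple is unique, not this column on its own.
- hire_date: part of a composite PRIMARY KEY — only the tuple is unique, not this column on its own.
- location: no UNIQUE or single-column PK constraint.
- headcount: no UNIQUE or single-column PK constraint.

hours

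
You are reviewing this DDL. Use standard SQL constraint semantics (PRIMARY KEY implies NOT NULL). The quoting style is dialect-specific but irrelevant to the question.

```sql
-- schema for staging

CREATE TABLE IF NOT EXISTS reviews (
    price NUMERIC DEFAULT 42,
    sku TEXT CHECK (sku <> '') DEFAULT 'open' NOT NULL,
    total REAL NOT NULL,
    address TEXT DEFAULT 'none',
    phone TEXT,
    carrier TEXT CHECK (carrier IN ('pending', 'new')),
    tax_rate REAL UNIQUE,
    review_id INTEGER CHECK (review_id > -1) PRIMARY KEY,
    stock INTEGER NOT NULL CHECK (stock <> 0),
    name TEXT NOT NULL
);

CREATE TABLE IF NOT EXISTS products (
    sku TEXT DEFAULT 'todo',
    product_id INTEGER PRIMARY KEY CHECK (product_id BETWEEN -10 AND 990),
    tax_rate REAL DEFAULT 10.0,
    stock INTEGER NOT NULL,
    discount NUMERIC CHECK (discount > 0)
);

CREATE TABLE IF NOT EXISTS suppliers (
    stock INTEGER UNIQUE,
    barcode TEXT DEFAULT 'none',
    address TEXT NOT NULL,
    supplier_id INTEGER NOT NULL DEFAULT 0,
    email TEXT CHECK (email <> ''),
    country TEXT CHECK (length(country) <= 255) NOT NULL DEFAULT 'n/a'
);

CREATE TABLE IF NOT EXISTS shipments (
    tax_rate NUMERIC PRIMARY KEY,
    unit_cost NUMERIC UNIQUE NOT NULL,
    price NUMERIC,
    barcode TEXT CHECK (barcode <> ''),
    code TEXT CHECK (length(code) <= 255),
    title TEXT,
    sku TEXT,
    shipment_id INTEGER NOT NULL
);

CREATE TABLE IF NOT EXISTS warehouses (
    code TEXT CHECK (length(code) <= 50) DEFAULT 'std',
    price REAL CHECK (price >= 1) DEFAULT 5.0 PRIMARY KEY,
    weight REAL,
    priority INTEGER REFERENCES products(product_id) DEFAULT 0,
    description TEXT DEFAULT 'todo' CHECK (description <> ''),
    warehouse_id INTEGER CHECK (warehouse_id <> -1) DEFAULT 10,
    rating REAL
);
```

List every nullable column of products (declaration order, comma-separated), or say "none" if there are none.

sku, tax_rate, discount

- sku: DEFAULT only fills an omitted column; an explicit NULL is still allowed → nullable.
- product_id: part of the PRIMARY KEY, which implies NOT NULL → not nullable.
- tax_rate: DEFAULT only fills an omitted column; an explicit NULL is still allowed → nullable.
- stock: declared NOT NULL → not nullable.
- discount: CHECK does not forbid NULL (a CHECK constraint passes when its expression is NULL) → nullable.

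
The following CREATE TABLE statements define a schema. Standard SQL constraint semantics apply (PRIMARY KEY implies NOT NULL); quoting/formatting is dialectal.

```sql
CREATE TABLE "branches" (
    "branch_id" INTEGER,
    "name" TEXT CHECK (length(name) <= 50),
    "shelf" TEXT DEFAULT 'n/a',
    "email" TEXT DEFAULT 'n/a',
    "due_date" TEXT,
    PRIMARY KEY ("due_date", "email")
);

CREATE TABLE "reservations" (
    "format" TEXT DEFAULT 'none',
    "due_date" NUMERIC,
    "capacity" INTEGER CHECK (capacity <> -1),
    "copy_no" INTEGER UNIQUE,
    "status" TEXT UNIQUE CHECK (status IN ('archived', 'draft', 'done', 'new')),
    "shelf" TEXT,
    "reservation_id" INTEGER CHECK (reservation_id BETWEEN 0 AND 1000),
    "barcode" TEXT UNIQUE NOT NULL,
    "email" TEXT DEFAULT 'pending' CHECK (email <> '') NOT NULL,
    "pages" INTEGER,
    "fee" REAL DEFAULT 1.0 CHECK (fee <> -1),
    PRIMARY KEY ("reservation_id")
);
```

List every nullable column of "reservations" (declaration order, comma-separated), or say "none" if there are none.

format, due_date, capacity, copy_no, status, shelf, pages, fee

- format: DEFAULT only fills an omitted column; an explicit NULL is still allowed → nullable.
- due_date: no NOT NULL constraint applies → nullable.
- capacity: CHECK does not forbid NULL (a CHECK constraint passes when its expression is NULL) → nullable.
- copy_no: UNIQUE does not imply NOT NULL → nullable.
- status: CHECK does not forbid NULL (a CHECK constraint passes when its expression is NULL) → nullable.
- shelf: no NOT NULL constraint applies → nullable.
- reservation_id: part of the PRIMARY KEY, which implies NOT NULL → not nullable.
- barcode: declared NOT NULL → not nullable.
- email: declared NOT NULL → not nullable.
- pages: no NOT NULL constraint applies → nullable.
- fee: CHECK does not forbid NULL (a CHECK constraint passes when its expression is NULL) → nullable.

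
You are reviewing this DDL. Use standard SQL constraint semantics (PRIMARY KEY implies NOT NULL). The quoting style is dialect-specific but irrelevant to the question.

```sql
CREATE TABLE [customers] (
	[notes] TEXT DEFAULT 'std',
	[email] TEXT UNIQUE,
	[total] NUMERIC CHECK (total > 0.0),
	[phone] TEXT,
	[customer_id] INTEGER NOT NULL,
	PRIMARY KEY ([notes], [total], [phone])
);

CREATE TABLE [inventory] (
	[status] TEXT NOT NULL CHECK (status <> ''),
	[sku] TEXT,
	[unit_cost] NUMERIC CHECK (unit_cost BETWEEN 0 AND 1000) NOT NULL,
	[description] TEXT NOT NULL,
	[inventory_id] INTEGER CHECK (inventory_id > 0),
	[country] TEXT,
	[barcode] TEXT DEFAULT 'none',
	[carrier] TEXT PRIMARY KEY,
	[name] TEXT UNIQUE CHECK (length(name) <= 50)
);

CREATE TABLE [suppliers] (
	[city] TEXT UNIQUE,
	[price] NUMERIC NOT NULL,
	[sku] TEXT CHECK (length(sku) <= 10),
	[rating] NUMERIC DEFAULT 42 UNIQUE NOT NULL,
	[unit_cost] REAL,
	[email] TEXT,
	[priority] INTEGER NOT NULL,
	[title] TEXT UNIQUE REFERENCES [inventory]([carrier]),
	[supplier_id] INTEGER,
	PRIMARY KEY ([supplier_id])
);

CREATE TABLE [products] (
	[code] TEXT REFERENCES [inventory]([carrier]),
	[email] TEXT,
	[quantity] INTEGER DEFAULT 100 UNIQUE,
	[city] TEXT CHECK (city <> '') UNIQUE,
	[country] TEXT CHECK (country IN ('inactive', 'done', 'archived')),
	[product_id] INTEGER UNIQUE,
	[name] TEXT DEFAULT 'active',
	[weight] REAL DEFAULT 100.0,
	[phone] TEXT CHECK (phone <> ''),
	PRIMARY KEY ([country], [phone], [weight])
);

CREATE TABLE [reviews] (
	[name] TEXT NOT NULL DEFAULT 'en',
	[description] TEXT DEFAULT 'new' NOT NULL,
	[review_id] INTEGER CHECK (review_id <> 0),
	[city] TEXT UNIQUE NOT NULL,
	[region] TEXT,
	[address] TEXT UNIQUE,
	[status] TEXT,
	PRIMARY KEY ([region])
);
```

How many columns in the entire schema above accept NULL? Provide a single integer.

customers: 1 nullable (email — PK (notes, total, phone) and explicit NOT NULL columns excluded).
inventory: 5 nullable (sku, inventory_id, country, barcode, name — PK (carrier) and explicit NOT NULL columns excluded).
suppliers: 5 nullable (city, sku, unit_cost, email, title — PK (supplier_id) and explicit NOT NULL columns excluded).
products: 6 nullable (code, email, quantity, city, product_id, name — PK (country, phone, weight) and explicit NOT NULL columns excluded).
reviews: 3 nullable (review_id, address, status — PK (region) and explicit NOT NULL columns excluded).
Total: 1 + 5 + 5 + 6 + 3 = 20.

20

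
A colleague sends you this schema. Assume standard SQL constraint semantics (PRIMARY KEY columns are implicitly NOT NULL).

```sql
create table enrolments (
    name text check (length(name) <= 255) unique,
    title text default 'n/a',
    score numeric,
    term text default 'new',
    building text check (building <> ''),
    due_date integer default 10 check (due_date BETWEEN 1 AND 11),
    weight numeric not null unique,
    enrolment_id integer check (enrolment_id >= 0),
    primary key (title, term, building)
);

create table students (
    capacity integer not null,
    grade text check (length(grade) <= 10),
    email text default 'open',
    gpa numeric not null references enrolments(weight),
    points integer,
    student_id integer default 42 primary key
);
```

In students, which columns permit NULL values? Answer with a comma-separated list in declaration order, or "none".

- capacity: declared NOT NULL → not nullable.
- grade: CHECK does not forbid NULL (a CHECK constraint passes when its expression is NULL) → nullable.
- email: DEFAULT only fills an omitted column; an explicit NULL is still allowed → nullable.
- gpa: declared NOT NULL → not nullable.
- points: no NOT NULL constraint applies → nullable.
- student_id: part of the PRIMARY KEY, which implies NOT NULL → not nullable.

grade, email, points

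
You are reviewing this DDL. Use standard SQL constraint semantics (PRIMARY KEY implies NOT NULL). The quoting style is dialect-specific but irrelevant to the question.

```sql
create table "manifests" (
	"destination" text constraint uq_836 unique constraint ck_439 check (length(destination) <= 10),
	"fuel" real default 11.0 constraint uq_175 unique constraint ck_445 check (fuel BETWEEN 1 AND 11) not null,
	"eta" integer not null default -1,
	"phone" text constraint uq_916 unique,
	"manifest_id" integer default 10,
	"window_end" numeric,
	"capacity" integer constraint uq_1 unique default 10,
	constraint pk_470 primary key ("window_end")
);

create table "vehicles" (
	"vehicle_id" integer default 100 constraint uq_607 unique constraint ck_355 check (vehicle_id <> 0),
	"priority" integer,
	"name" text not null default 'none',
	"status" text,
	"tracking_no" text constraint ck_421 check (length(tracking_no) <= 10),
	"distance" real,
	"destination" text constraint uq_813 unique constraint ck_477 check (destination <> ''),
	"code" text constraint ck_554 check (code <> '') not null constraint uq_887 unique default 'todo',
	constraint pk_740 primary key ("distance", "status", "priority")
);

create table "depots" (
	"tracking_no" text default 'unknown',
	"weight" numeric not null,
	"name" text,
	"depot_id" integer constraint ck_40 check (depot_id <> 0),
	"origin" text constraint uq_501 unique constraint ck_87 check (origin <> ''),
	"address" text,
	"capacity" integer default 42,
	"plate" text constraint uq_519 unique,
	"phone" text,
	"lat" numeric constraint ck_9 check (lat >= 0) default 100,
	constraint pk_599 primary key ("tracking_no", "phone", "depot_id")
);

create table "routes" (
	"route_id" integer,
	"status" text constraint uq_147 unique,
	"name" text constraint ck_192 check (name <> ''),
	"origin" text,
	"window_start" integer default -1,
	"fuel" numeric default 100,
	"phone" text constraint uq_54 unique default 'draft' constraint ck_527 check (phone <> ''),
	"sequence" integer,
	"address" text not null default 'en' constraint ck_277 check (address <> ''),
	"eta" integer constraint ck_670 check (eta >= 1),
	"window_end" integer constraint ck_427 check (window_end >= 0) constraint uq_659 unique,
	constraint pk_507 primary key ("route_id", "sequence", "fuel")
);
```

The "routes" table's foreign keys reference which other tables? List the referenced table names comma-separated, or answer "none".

No column in routes has a REFERENCES clause.

none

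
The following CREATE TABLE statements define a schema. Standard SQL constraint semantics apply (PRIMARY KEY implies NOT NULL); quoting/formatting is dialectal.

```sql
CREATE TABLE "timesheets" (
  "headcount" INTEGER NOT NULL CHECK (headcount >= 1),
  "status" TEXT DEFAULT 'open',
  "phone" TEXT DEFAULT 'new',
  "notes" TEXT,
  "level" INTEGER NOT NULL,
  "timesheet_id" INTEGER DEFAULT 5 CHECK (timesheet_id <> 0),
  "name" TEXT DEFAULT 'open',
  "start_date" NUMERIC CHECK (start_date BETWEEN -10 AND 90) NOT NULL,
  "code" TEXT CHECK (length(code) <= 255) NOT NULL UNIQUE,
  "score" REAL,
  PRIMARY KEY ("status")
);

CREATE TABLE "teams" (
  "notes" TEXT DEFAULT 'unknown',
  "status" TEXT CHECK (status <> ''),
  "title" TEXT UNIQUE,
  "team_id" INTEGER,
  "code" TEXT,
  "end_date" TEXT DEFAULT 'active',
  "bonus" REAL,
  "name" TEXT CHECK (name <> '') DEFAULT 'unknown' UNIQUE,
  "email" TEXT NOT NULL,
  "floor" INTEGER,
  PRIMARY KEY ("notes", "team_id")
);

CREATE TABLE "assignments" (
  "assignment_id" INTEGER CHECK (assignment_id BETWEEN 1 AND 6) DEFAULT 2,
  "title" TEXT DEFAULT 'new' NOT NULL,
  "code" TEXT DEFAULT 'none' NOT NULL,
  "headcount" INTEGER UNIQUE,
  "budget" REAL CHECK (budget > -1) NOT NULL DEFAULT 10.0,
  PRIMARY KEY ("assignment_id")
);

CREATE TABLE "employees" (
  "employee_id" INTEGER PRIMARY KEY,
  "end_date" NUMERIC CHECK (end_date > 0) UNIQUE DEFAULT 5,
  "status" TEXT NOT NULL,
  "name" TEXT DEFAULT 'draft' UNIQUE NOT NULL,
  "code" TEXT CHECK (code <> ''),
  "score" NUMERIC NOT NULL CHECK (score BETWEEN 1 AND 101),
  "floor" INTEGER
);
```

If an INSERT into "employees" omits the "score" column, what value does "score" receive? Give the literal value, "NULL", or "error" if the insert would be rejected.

score has no DEFAULT clause.
Omitting it would insert NULL, but it is declared NOT NULL, so the INSERT fails.

error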